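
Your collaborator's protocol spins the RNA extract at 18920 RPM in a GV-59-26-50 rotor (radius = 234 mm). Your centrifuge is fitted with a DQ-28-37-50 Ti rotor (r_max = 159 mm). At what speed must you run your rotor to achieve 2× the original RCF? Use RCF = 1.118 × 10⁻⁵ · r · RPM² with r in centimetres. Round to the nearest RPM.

≈ 32460 RPM

Original rotor: r = 234 mm = 23.4 cm
RCF_original = 1.118 × 10⁻⁵ × 23.4 × (18920)² = 1.118 × 10⁻⁵ × 23.4 × 357,966,400 ≈ 93,648.3 × g
Target RCF = 2 × 93,648.3 ≈ 187,296.6 × g
Your rotor: r = 159 mm = 15.9 cm
187,296.6 = 1.118 × 10⁻⁵ × 15.9 × N²
N² = 187,296.6 / (17.7762 × 10⁻⁵) = 1,053,636,885
N ≈ √1,053,636,885 ≈ 32,459.8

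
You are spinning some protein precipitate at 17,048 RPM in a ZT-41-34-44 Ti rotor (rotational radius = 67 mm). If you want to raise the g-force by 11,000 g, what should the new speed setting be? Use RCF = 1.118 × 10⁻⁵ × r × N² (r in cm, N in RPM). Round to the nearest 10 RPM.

≈ 20920 RPM

r = 67 mm = 6.7 cm
Current RCF = 1.118 × 10⁻⁵ × 6.7 × (17048)² = 1.118 × 10⁻⁵ × 6.7 × 290,634,304 ≈ 21,770.3 × g
Target RCF = 21,770.3 + 11,000 = 32,770.3 × g
N² = 32,770.3 / (7.4906 × 10⁻⁵) = 437,485,649
N ≈ √437,485,649 ≈ 20,916.2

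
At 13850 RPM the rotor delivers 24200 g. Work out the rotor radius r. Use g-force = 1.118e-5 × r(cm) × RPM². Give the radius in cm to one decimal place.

11.3 cm

24200 = 1.118 × 10⁻⁵ × r × (13850)²
r = 24200 / (1.118 × 10⁻⁵ × 191,822,500) = 24200 / 2144.576 ≈ 11.284 cm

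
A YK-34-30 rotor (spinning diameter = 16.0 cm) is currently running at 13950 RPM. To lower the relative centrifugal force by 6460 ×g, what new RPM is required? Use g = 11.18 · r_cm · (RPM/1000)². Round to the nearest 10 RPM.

N₂ ≈ 11060 RPM

r = 16.0 / 2 = 8 cm
Current RCF = 11.18 × 8 × (13.95)² = 11.18 × 8 × 194.6025 ≈ 17,405.2 × g
Target RCF = 17,405.2 − 6,460 = 10,945.2 × g
(N/1000)² = 10,945.2 / 89.44 = 122.3748
N = 1000 × √122.3748 ≈ 11,062.3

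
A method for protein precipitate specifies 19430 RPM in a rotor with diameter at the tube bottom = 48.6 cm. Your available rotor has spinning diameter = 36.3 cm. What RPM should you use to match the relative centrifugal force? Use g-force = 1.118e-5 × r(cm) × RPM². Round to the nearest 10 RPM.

Original rotor: r = 48.6 / 2 = 24.3 cm
RCF = 1.118 × 10⁻⁵ × r × N²
RCF_original = 1.118 × 10⁻⁵ × 24.3 × (19430)² = 1.118 × 10⁻⁵ × 24.3 × 377,524,900 ≈ 102,563.7 × g
Your rotor: r = 36.3 / 2 = 18.15 cm
102,563.7 = 1.118 × 10⁻⁵ × 18.15 × N²
N² = 102,563.7 / (20.2917 × 10⁻⁵) = 505,446,562
N ≈ √505,446,562 ≈ 22,482.1

22480 RPM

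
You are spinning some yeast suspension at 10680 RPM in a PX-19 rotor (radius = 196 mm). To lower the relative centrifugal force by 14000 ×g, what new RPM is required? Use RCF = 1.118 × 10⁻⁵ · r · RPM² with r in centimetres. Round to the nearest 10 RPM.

r = 196 mm = 19.6 cm
Current RCF = 1.118 × 10⁻⁵ × 19.6 × (10680)² = 1.118 × 10⁻⁵ × 19.6 × 114,062,400 ≈ 24,994.3 × g
Target RCF = 24,994.3 − 14,000 = 10,994.3 × g
N² = 10,994.3 / (21.9128 × 10⁻⁵) = 50,172,958
N ≈ √50,172,958 ≈ 7,083.3

≈ 7080 RPM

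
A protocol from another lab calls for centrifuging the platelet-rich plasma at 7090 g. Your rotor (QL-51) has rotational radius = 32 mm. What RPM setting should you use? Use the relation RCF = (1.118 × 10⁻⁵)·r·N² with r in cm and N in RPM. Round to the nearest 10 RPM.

r = 32 mm = 3.2 cm
7,090 = 1.118 × 10⁻⁵ × 3.2 × N²
N² = 7,090 / (3.5776 × 10⁻⁵) = 198,177,549
N ≈ √198,177,549 ≈ 14,077.6

≈ 14080 RPM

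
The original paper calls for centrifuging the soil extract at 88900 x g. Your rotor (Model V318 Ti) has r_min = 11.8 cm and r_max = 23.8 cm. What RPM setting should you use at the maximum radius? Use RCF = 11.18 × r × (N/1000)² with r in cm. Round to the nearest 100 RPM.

Use r_max = 23.8 cm.
88,900 = 11.18 × 23.8 × (N/1000)²
(N/1000)² = 88,900 / 266.084 = 334.105
N = 1000 × √334.105 ≈ 18,278.5

≈ 18300 RPM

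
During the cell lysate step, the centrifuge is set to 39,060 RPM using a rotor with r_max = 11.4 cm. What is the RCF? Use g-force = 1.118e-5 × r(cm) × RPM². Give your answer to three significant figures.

≈ 194000 × g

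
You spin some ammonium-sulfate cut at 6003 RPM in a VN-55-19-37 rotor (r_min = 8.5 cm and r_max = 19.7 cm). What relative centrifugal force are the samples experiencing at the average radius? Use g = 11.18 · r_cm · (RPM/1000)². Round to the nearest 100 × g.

RCF ≈ 5700 x g

r_avg = (8.5 + 19.7) / 2 = 14.1 cm
RCF = 11.18 × r × (N/1000)²
RCF = 11.18 × 14.1 × (6.003)² = 11.18 × 14.1 × 36.036009 ≈ 5,680.6 × g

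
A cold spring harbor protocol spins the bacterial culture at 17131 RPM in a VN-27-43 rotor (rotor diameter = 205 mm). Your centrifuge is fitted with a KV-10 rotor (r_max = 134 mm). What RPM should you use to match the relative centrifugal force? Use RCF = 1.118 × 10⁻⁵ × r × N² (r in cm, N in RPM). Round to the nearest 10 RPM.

14980 RPM

Original rotor: r = 205 mm / 2 = 102.5 mm = 10.25 cm
RCF = 1.118 × 10⁻⁵ × r × N²
RCF_original = 1.118 × 10⁻⁵ × 10.25 × (17131)² = 1.118 × 10⁻⁵ × 10.25 × 293,471,161 ≈ 33,630.3 × g
Your rotor: r = 134 mm = 13.4 cm
33,630.3 = 1.118 × 10⁻⁵ × 13.4 × N²
N² = 33,630.3 / (14.9812 × 10⁻⁵) = 224,483,352
N ≈ √224,483,352 ≈ 14,982.8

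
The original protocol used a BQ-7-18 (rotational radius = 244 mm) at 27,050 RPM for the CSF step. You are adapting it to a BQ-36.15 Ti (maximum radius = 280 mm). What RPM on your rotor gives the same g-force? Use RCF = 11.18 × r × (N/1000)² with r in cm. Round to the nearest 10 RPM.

Original rotor: r = 244 mm = 24.4 cm
RCF_original = 11.18 × 24.4 × (27.05)² = 11.18 × 24.4 × 731.7025 ≈ 199,602.6 × g
Your rotor: r = 280 mm = 28.0 cm
199,602.6 = 11.18 × 28 × (N/1000)²
(N/1000)² = 199,602.6 / 313.04 = 637.6265
N = 1000 × √637.6265 ≈ 25,251.3

25250 RPM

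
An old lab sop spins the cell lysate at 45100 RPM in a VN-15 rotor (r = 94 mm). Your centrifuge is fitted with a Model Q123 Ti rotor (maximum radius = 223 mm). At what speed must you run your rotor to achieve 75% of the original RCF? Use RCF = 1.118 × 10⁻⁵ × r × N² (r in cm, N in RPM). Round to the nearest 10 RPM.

Original rotor: r = 94 mm = 9.4 cm
RCF_original = 1.118 × 10⁻⁵ × 9.4 × (45100)² = 1.118 × 10⁻⁵ × 9.4 × 2,034,010,000 ≈ 213,758.2 × g
Target RCF = 0.75 × 213,758.2 ≈ 160,318.7 × g
Your rotor: r = 223 mm = 22.3 cm
160,318.7 = 1.118 × 10⁻⁵ × 22.3 × N²
N² = 160,318.7 / (24.9314 × 10⁻⁵) = 643,039,300
N ≈ √643,039,300 ≈ 25,358.2

25360 RPM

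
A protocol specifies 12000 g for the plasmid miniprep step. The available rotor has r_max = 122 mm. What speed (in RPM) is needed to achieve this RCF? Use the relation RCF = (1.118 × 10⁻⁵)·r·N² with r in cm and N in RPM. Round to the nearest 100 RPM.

9400 RPM

r = 122 mm = 12.2 cm
12,000 = 1.118 × 10⁻⁵ × 12.2 × N²
N² = 12,000 / (13.6396 × 10⁻⁵) = 87,979,120
N ≈ √87,979,120 ≈ 9,379.7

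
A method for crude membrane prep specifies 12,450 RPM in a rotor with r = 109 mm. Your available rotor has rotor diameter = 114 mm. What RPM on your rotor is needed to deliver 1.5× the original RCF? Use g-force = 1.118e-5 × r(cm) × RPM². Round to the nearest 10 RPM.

21090 RPM

Original rotor: r = 109 mm = 10.9 cm
RCF_original = 1.118 × 10⁻⁵ × 10.9 × (12450)² = 1.118 × 10⁻⁵ × 10.9 × 155,002,500 ≈ 18,888.9 × g
Target RCF = 1.5 × 18,888.9 ≈ 28,333.4 × g
Your rotor: r = 114 mm / 2 = 57 mm = 5.7 cm
28,333.4 = 1.118 × 10⁻⁵ × 5.7 × N²
N² = 28,333.4 / (6.3726 × 10⁻⁵) = 444,612,874
N ≈ √444,612,874 ≈ 21,085.8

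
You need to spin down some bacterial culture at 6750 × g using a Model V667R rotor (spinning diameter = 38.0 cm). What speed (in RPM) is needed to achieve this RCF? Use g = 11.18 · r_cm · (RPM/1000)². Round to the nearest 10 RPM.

r = 38.0 / 2 = 19 cm
6,750 = 11.18 × 19 × (N/1000)²
(N/1000)² = 6,750 / 212.42 = 31.77667
N = 1000 × √31.77667 ≈ 5,637.1

5640 RPM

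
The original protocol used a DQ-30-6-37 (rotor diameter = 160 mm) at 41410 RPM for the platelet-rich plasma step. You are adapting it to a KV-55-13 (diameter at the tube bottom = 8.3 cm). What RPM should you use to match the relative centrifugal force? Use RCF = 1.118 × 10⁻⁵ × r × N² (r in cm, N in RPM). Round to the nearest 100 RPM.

≈ 57500 RPM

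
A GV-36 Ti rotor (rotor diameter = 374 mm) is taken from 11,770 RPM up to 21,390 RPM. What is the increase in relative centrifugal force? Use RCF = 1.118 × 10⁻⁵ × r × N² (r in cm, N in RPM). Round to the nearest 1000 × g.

67000 g

r = 374 mm / 2 = 187 mm = 18.7 cm
RCF₁ = 1.118 × 10⁻⁵ × 18.7 × (11770)² = 1.118 × 10⁻⁵ × 18.7 × 138,532,900 ≈ 28,962.5 × g
RCF₂ = 1.118 × 10⁻⁵ × 18.7 × (21390)² = 1.118 × 10⁻⁵ × 18.7 × 457,532,100 ≈ 95,654.4 × g
Increase = 95,654.4 − 28,962.5 = 66,691.9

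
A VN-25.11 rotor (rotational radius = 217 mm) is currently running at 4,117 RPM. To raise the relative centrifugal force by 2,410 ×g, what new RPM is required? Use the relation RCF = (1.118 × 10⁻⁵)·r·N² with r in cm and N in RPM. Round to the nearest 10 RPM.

≈ 5180 RPM

r = 217 mm = 21.7 cm
Current RCF = 1.118 × 10⁻⁵ × 21.7 × (4117)² = 1.118 × 10⁻⁵ × 21.7 × 16,949,689 ≈ 4,112.1 × g
Target RCF = 4,112.1 + 2,410 = 6,522.1 × g
N² = 6,522.1 / (24.2606 × 10⁻⁵) = 26,883,507
N ≈ √26,883,507 ≈ 5,184.9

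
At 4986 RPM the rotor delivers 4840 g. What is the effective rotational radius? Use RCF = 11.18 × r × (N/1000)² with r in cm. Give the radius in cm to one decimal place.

4840 = 11.18 × r × (4.986)²
r = 4840 / (11.18 × 24.860196) = 4840 / 277.937 ≈ 17.414 cm

r ≈ 17.4 cm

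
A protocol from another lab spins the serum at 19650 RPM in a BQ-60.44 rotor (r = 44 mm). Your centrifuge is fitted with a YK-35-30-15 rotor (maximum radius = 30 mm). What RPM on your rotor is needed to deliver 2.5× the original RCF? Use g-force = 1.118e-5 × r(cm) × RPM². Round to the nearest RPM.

Original rotor: r = 44 mm = 4.4 cm
RCF = 1.118 × 10⁻⁵ × r × N²
RCF_original = 1.118 × 10⁻⁵ × 4.4 × (19650)² = 1.118 × 10⁻⁵ × 4.4 × 386,122,500 ≈ 18,994.1 × g
Target RCF = 2.5 × 18,994.1 ≈ 47,485.2 × g
Your rotor: r = 30 mm = 3.0 cm
47,485.2 = 1.118 × 10⁻⁵ × 3 × N²
N² = 47,485.2 / (3.354 × 10⁻⁵) = 1,415,778,175
N ≈ √1,415,778,175 ≈ 37,626.8

≈ 37627 RPM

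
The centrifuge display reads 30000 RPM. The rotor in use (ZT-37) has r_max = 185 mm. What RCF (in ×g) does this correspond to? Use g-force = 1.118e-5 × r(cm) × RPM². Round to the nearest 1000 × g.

RCF ≈ 186000 ×g

r = 185 mm = 18.5 cm
RCF = 1.118 × 10⁻⁵ × 18.5 × (30000)² = 1.118 × 10⁻⁵ × 18.5 × 900,000,000 ≈ 186,147 × g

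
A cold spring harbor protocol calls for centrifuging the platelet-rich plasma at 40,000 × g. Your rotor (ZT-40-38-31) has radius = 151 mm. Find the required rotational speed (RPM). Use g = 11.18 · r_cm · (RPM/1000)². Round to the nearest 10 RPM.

15390 RPM

r = 151 mm = 15.1 cm
40,000 = 11.18 × 15.1 × (N/1000)²
(N/1000)² = 40,000 / 168.818 = 236.9416
N = 1000 × √236.9416 ≈ 15,392.9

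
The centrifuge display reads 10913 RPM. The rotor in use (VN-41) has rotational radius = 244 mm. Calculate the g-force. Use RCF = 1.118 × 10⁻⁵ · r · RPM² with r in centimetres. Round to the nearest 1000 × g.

≈ 32000 x g

r = 244 mm = 24.4 cm
RCF = 1.118 × 10⁻⁵ × 24.4 × (10913)² = 1.118 × 10⁻⁵ × 24.4 × 119,093,569 ≈ 32,487.8 × g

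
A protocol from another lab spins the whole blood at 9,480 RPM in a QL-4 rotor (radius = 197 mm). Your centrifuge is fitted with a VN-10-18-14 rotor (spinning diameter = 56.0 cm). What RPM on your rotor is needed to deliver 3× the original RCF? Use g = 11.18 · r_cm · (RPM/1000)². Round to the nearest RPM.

13773 RPM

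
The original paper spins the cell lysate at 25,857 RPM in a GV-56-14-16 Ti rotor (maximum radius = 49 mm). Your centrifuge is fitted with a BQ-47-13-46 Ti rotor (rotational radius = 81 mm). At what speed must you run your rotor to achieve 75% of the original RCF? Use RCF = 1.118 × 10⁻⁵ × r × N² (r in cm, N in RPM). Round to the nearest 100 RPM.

Original rotor: r = 49 mm = 4.9 cm
RCF_original = 1.118 × 10⁻⁵ × 4.9 × (25857)² = 1.118 × 10⁻⁵ × 4.9 × 668,584,449 ≈ 36,626.4 × g
Target RCF = 0.75 × 36,626.4 ≈ 27,469.8 × g
Your rotor: r = 81 mm = 8.1 cm
27,469.8 = 1.118 × 10⁻⁵ × 8.1 × N²
N² = 27,469.8 / (9.0558 × 10⁻⁵) = 303,339,296
N ≈ √303,339,296 ≈ 17,416.6

17400 RPM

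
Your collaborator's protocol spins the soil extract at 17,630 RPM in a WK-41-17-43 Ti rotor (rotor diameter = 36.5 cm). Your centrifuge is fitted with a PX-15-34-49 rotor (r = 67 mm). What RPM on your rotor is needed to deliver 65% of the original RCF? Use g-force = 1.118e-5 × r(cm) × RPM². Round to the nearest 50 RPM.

Original rotor: r = 36.5 / 2 = 18.25 cm
RCF = 1.118 × 10⁻⁵ × r × N²
RCF_original = 1.118 × 10⁻⁵ × 18.25 × (17630)² = 1.118 × 10⁻⁵ × 18.25 × 310,816,900 ≈ 63,417.5 × g
Target RCF = 0.65 × 63,417.5 ≈ 41,221.4 × g
Your rotor: r = 67 mm = 6.7 cm
41,221.4 = 1.118 × 10⁻⁵ × 6.7 × N²
N² = 41,221.4 / (7.4906 × 10⁻⁵) = 550,308,387
N ≈ √550,308,387 ≈ 23,458.7

≈ 23450 RPM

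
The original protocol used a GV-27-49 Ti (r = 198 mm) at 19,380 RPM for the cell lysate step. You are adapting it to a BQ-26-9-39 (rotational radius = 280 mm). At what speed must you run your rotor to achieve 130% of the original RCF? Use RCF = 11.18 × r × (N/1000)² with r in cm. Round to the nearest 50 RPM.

≈ 18600 RPM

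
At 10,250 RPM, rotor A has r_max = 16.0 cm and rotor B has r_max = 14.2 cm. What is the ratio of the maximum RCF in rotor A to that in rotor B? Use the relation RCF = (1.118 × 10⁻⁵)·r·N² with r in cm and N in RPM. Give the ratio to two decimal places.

At fixed N, RCF ∝ r, so RCF_A/RCF_B = r_A/r_B = 16.0 / 14.2 = 1.1268.

1.13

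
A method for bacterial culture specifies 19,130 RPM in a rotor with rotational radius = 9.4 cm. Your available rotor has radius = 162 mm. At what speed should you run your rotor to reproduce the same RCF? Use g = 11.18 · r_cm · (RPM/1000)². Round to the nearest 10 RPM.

14570 RPM

RCF_original = 11.18 × 9.4 × (19.13)² = 11.18 × 9.4 × 365.9569 ≈ 38,459.1 × g
Your rotor: r = 162 mm = 16.2 cm
38,459.1 = 11.18 × 16.2 × (N/1000)²
(N/1000)² = 38,459.1 / 181.116 = 212.3451
N = 1000 × √212.3451 ≈ 14,572.1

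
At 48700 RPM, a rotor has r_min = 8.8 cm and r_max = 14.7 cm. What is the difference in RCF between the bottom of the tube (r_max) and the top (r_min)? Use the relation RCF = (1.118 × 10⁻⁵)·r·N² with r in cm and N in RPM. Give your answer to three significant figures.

≈ 156000 × g

RCF_max = 1.118 × 10⁻⁵ × 14.7 × (48700)² = 1.118 × 10⁻⁵ × 14.7 × 2,371,690,000 ≈ 389,777.8 × g
RCF_min = 1.118 × 10⁻⁵ × 8.8 × (48700)² = 1.118 × 10⁻⁵ × 8.8 × 2,371,690,000 ≈ 233,336.3 × g
ΔRCF = 389,777.8 − 233,336.3 = 156,441.5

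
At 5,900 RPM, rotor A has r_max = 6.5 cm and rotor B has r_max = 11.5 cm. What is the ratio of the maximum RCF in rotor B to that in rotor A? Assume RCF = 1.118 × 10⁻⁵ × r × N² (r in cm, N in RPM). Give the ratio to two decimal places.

At fixed N, RCF ∝ r, so RCF_B/RCF_A = r_B/r_A = 11.5 / 6.5 = 1.7692.

1.77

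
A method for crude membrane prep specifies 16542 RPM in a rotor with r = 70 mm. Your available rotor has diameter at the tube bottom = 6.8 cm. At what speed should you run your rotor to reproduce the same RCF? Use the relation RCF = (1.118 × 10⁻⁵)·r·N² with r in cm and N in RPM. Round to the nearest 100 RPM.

≈ 23700 RPM

Original rotor: r = 70 mm = 7.0 cm
RCF_original = 1.118 × 10⁻⁵ × 7 × (16542)² = 1.118 × 10⁻⁵ × 7 × 273,637,764 ≈ 21,414.9 × g
Your rotor: r = 6.8 / 2 = 3.4 cm
21,414.9 = 1.118 × 10⁻⁵ × 3.4 × N²
N² = 21,414.9 / (3.8012 × 10⁻⁵) = 563,372,093
N ≈ √563,372,093 ≈ 23,735.5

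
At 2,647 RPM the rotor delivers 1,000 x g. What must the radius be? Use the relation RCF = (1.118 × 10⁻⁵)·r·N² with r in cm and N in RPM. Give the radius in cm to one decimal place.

1000 = 1.118 × 10⁻⁵ × r × (2647)²
r = 1000 / (1.118 × 10⁻⁵ × 7,006,609) = 1000 / 78.33389 ≈ 12.766 cm

12.8 cm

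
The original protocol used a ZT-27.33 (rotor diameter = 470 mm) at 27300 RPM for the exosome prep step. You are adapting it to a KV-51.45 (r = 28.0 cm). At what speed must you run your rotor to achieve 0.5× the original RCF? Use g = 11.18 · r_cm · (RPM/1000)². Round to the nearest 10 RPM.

≈ 17680 RPM

Original rotor: r = 470 mm / 2 = 235 mm = 23.5 cm
RCF = 11.18 × r × (N/1000)²
RCF_original = 11.18 × 23.5 × (27.3)² = 11.18 × 23.5 × 745.29 ≈ 195,810 × g
Target RCF = 0.5 × 195,810 ≈ 97,905 × g
97,905 = 11.18 × 28 × (N/1000)²
(N/1000)² = 97,905 / 313.04 = 312.7556
N = 1000 × √312.7556 ≈ 17,684.9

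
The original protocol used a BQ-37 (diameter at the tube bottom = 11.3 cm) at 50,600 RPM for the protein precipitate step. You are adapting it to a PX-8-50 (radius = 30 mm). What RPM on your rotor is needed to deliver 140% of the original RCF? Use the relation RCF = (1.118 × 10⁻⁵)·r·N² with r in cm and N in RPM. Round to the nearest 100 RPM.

Original rotor: r = 11.3 / 2 = 5.65 cm
RCF_original = 1.118 × 10⁻⁵ × 5.65 × (50600)² = 1.118 × 10⁻⁵ × 5.65 × 2,560,360,000 ≈ 161,730.3 × g
Target RCF = 1.4 × 161,730.3 ≈ 226,422.4 × g
Your rotor: r = 30 mm = 3.0 cm
226,422.4 = 1.118 × 10⁻⁵ × 3 × N²
N² = 226,422.4 / (3.354 × 10⁻⁵) = 6,750,816,935
N ≈ √6,750,816,935 ≈ 82,163.4

82200 RPM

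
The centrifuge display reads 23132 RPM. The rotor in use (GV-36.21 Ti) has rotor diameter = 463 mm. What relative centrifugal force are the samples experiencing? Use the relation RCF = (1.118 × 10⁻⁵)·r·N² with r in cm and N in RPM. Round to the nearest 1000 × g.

r = 463 mm / 2 = 231.5 mm = 23.15 cm
RCF = 1.118 × 10⁻⁵ × r × N²
RCF = 1.118 × 10⁻⁵ × 23.15 × (23132)² = 1.118 × 10⁻⁵ × 23.15 × 535,089,424 ≈ 138,490.2 × g

RCF ≈ 138000 g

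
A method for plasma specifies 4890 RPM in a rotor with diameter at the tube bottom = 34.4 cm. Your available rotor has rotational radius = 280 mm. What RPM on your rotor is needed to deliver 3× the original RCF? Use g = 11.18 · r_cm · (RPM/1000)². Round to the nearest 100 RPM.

Original rotor: r = 34.4 / 2 = 17.2 cm
RCF_original = 11.18 × 17.2 × (4.89)² = 11.18 × 17.2 × 23.9121 ≈ 4,598.2 × g
Target RCF = 3 × 4,598.2 ≈ 13,794.6 × g
Your rotor: r = 280 mm = 28.0 cm
13,794.6 = 11.18 × 28 × (N/1000)²
(N/1000)² = 13,794.6 / 313.04 = 44.06657
N = 1000 × √44.06657 ≈ 6,638.3

6600 RPM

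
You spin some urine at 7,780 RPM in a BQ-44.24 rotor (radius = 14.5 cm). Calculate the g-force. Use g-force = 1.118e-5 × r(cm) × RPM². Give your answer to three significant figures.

RCF = 1.118 × 10⁻⁵ × r × N²
RCF = 1.118 × 10⁻⁵ × 14.5 × (7780)² = 1.118 × 10⁻⁵ × 14.5 × 60,528,400 ≈ 9,812.3 × g

≈ 9810 ×g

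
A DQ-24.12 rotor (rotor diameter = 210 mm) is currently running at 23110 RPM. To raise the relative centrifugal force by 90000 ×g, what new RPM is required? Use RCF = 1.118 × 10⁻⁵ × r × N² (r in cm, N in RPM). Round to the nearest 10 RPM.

r = 210 mm / 2 = 105 mm = 10.5 cm
Current RCF = 1.118 × 10⁻⁵ × 10.5 × (23110)² = 1.118 × 10⁻⁵ × 10.5 × 534,072,100 ≈ 62,694.7 × g
Target RCF = 62,694.7 + 90,000 = 152,694.7 × g
N² = 152,694.7 / (11.739 × 10⁻⁵) = 1,300,747,082
N ≈ √1,300,747,082 ≈ 36,065.9

N₂ ≈ 36070 RPM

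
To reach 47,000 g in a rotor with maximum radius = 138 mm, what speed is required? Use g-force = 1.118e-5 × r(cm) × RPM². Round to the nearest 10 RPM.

r = 138 mm = 13.8 cm
47,000 = 1.118 × 10⁻⁵ × 13.8 × N²
N² = 47,000 / (15.4284 × 10⁻⁵) = 304,633,014
N ≈ √304,633,014 ≈ 17,453.7

≈ 17450 RPM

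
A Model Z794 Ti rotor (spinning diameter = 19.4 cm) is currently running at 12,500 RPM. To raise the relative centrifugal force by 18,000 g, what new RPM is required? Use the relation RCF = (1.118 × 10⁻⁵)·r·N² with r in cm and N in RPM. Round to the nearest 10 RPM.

r = 19.4 / 2 = 9.7 cm
Current RCF = 1.118 × 10⁻⁵ × 9.7 × (12500)² = 1.118 × 10⁻⁵ × 9.7 × 156,250,000 ≈ 16,944.7 × g
Target RCF = 16,944.7 + 18,000 = 34,944.7 × g
N² = 34,944.7 / (10.8446 × 10⁻⁵) = 322,231,341
N ≈ √322,231,341 ≈ 17,950.8

N₂ ≈ 17950 RPM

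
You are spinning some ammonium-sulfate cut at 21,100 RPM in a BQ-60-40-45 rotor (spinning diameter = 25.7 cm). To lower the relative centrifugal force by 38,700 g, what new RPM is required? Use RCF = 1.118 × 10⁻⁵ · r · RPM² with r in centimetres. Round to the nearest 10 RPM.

r = 25.7 / 2 = 12.85 cm
Current RCF = 1.118 × 10⁻⁵ × 12.85 × (21100)² = 1.118 × 10⁻⁵ × 12.85 × 445,210,000 ≈ 63,960.2 × g
Target RCF = 63,960.2 − 38,700 = 25,260.2 × g
N² = 25,260.2 / (14.3663 × 10⁻⁵) = 175,829,546
N ≈ √175,829,546 ≈ 13,260.1

≈ 13260 RPM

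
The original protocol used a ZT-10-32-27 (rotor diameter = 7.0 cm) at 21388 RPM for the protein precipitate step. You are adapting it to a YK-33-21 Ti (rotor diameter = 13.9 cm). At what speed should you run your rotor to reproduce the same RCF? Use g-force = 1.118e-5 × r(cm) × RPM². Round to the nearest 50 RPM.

Original rotor: r = 7.0 / 2 = 3.5 cm
RCF = 1.118 × 10⁻⁵ × r × N²
RCF_original = 1.118 × 10⁻⁵ × 3.5 × (21388)² = 1.118 × 10⁻⁵ × 3.5 × 457,446,544 ≈ 17,899.9 × g
Your rotor: r = 13.9 / 2 = 6.95 cm
17,899.9 = 1.118 × 10⁻⁵ × 6.95 × N²
N² = 17,899.9 / (7.7701 × 10⁻⁵) = 230,368,979
N ≈ √230,368,979 ≈ 15,177.9

15200 RPM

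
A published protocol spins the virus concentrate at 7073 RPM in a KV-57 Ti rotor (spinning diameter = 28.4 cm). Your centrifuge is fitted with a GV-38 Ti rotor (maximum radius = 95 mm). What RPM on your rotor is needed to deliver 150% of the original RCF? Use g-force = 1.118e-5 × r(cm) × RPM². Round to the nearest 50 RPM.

Original rotor: r = 28.4 / 2 = 14.2 cm
RCF = 1.118 × 10⁻⁵ × r × N²
RCF_original = 1.118 × 10⁻⁵ × 14.2 × (7073)² = 1.118 × 10⁻⁵ × 14.2 × 50,027,329 ≈ 7,942.1 × g
Target RCF = 1.5 × 7,942.1 ≈ 11,913.2 × g
Your rotor: r = 95 mm = 9.5 cm
11,913.2 = 1.118 × 10⁻⁵ × 9.5 × N²
N² = 11,913.2 / (10.621 × 10⁻⁵) = 112,166,463
N ≈ √112,166,463 ≈ 10,590.9

10600 RPM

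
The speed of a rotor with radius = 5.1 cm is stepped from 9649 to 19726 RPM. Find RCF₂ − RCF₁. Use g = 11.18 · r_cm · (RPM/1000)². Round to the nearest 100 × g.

≈ 16900 g

RCF₁ = 11.18 × 5.1 × (9.649)² = 11.18 × 5.1 × 93.103201 ≈ 5,308.6 × g
RCF₂ = 11.18 × 5.1 × (19.726)² = 11.18 × 5.1 × 389.115076 ≈ 22,186.6 × g
Increase = 22,186.6 − 5,308.6 = 16,878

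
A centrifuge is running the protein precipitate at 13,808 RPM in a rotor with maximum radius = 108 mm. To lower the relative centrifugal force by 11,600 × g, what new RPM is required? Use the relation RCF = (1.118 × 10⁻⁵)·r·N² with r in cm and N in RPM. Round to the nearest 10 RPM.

r = 108 mm = 10.8 cm
Current RCF = 1.118 × 10⁻⁵ × 10.8 × (13808)² = 1.118 × 10⁻⁵ × 10.8 × 190,660,864 ≈ 23,021.2 × g
Target RCF = 23,021.2 − 11,600 = 11,421.2 × g
N² = 11,421.2 / (12.0744 × 10⁻⁵) = 94,590,207
N ≈ √94,590,207 ≈ 9,725.7

N₂ ≈ 9730 RPM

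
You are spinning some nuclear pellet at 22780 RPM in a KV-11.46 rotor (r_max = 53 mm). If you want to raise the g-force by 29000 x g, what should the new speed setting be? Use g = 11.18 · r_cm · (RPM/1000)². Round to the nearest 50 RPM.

31750 RPM

r = 53 mm = 5.3 cm
Current RCF = 11.18 × 5.3 × (22.78)² = 11.18 × 5.3 × 518.9284 ≈ 30,748.6 × g
Target RCF = 30,748.6 + 29,000 = 59,748.6 × g
(N/1000)² = 59,748.6 / 59.254 = 1008.347
N = 1000 × √1008.347 ≈ 31,754.5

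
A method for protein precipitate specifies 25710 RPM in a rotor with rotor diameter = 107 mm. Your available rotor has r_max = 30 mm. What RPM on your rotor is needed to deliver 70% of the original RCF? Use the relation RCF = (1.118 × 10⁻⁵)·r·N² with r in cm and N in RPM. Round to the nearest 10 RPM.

Original rotor: r = 107 mm / 2 = 53.5 mm = 5.35 cm
RCF_original = 1.118 × 10⁻⁵ × 5.35 × (25710)² = 1.118 × 10⁻⁵ × 5.35 × 661,004,100 ≈ 39,536.6 × g
Target RCF = 0.7 × 39,536.6 ≈ 27,675.6 × g
Your rotor: r = 30 mm = 3.0 cm
27,675.6 = 1.118 × 10⁻⁵ × 3 × N²
N² = 27,675.6 / (3.354 × 10⁻⁵) = 825,152,057
N ≈ √825,152,057 ≈ 28,725.5

≈ 28730 RPM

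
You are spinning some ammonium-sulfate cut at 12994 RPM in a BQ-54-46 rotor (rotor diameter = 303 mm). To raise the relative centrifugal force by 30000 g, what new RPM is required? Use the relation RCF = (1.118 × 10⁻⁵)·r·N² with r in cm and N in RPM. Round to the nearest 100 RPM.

r = 303 mm / 2 = 151.5 mm = 15.15 cm
Current RCF = 1.118 × 10⁻⁵ × 15.15 × (12994)² = 1.118 × 10⁻⁵ × 15.15 × 168,844,036 ≈ 28,598.3 × g
Target RCF = 28,598.3 + 30,000 = 58,598.3 × g
N² = 58,598.3 / (16.9377 × 10⁻⁵) = 345,963,738
N ≈ √345,963,738 ≈ 18,600.1

N₂ ≈ 18600 RPM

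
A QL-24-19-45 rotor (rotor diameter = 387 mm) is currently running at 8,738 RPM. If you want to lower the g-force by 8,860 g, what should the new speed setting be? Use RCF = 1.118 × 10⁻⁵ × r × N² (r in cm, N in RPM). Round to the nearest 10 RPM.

r = 387 mm / 2 = 193.5 mm = 19.35 cm
Current RCF = 1.118 × 10⁻⁵ × 19.35 × (8738)² = 1.118 × 10⁻⁵ × 19.35 × 76,352,644 ≈ 16,517.6 × g
Target RCF = 16,517.6 − 8,860 = 7,657.6 × g
N² = 7,657.6 / (21.6333 × 10⁻⁵) = 35,397,281
N ≈ √35,397,281 ≈ 5,949.6

N₂ ≈ 5950 RPM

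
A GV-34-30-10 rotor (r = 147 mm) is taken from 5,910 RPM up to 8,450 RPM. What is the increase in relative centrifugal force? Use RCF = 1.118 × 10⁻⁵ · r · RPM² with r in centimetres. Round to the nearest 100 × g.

r = 147 mm = 14.7 cm
RCF₁ = 1.118 × 10⁻⁵ × 14.7 × (5910)² = 1.118 × 10⁻⁵ × 14.7 × 34,928,100 ≈ 5,740.3 × g
RCF₂ = 1.118 × 10⁻⁵ × 14.7 × (8450)² = 1.118 × 10⁻⁵ × 14.7 × 71,402,500 ≈ 11,734.7 × g
Increase = 11,734.7 − 5,740.3 = 5,994.4

6000 × g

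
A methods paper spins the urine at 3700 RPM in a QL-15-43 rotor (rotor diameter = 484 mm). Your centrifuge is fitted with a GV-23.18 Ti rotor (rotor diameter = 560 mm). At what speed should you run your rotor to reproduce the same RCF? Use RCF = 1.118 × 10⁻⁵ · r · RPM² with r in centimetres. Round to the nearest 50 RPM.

Original rotor: r = 484 mm / 2 = 242 mm = 24.2 cm
RCF_original = 1.118 × 10⁻⁵ × 24.2 × (3700)² = 1.118 × 10⁻⁵ × 24.2 × 13,690,000 ≈ 3,703.9 × g
Your rotor: r = 560 mm / 2 = 280 mm = 28 cm
3,703.9 = 1.118 × 10⁻⁵ × 28 × N²
N² = 3,703.9 / (31.304 × 10⁻⁵) = 11,832,034
N ≈ √11,832,034 ≈ 3,439.8

3450 RPM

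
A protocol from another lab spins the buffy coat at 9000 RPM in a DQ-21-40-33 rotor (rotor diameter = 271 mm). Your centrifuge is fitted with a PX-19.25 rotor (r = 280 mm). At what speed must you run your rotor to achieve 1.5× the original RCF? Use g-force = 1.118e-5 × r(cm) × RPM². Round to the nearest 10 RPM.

7670 RPM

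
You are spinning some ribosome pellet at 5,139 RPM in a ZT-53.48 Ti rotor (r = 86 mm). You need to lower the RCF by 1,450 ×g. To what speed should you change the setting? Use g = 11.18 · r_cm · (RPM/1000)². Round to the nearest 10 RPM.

r = 86 mm = 8.6 cm
Current RCF = 11.18 × 8.6 × (5.139)² = 11.18 × 8.6 × 26.409321 ≈ 2,539.2 × g
Target RCF = 2,539.2 − 1,450 = 1,089.2 × g
(N/1000)² = 1,089.2 / 96.148 = 11.32837
N = 1000 × √11.32837 ≈ 3,365.8

N₂ ≈ 3370 RPM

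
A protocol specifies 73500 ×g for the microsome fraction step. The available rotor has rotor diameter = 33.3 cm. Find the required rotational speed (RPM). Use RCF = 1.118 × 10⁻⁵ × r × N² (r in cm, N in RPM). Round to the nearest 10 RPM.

N ≈ 19870 RPM

r = 33.3 / 2 = 16.65 cm
RCF = 1.118 × 10⁻⁵ × r × N²
73,500 = 1.118 × 10⁻⁵ × 16.65 × N²
N² = 73,500 / (18.6147 × 10⁻⁵) = 394,849,232
N ≈ √394,849,232 ≈ 19,870.8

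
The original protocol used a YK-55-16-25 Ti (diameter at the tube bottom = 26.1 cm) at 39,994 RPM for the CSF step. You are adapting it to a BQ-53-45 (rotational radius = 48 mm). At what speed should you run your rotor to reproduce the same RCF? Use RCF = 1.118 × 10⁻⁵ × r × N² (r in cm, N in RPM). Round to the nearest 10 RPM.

Original rotor: r = 26.1 / 2 = 13.05 cm
RCF_original = 1.118 × 10⁻⁵ × 13.05 × (39994)² = 1.118 × 10⁻⁵ × 13.05 × 1,599,520,036 ≈ 233,368.4 × g
Your rotor: r = 48 mm = 4.8 cm
233,368.4 = 1.118 × 10⁻⁵ × 4.8 × N²
N² = 233,368.4 / (5.3664 × 10⁻⁵) = 4,348,695,587
N ≈ √4,348,695,587 ≈ 65,944.6

65940 RPM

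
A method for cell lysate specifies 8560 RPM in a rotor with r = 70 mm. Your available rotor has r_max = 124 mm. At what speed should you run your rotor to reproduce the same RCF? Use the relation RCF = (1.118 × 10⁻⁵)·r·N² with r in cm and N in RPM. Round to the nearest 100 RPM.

≈ 6400 RPM

Original rotor: r = 70 mm = 7.0 cm
RCF_original = 1.118 × 10⁻⁵ × 7 × (8560)² = 1.118 × 10⁻⁵ × 7 × 73,273,600 ≈ 5,734.4 × g
Your rotor: r = 124 mm = 12.4 cm
5,734.4 = 1.118 × 10⁻⁵ × 12.4 × N²
N² = 5,734.4 / (13.8632 × 10⁻⁵) = 41,364,187
N ≈ √41,364,187 ≈ 6,431.5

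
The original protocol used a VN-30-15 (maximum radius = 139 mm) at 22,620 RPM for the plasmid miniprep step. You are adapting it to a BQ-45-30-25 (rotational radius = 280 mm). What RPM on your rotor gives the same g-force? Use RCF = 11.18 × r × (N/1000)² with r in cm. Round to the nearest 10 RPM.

Original rotor: r = 139 mm = 13.9 cm
RCF = 11.18 × r × (N/1000)²
RCF_original = 11.18 × 13.9 × (22.62)² = 11.18 × 13.9 × 511.6644 ≈ 79,513.7 × g
Your rotor: r = 280 mm = 28.0 cm
79,513.7 = 11.18 × 28 × (N/1000)²
(N/1000)² = 79,513.7 / 313.04 = 254.0049
N = 1000 × √254.0049 ≈ 15,937.5

≈ 15940 RPM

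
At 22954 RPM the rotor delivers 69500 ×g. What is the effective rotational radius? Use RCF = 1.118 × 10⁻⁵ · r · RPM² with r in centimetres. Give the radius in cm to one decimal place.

RCF = 1.118 × 10⁻⁵ × r × N²
69500 = 1.118 × 10⁻⁵ × r × (22954)²
r = 69500 / (1.118 × 10⁻⁵ × 526,886,116) = 69500 / 5890.587 ≈ 11.798 cm

r ≈ 11.8 cm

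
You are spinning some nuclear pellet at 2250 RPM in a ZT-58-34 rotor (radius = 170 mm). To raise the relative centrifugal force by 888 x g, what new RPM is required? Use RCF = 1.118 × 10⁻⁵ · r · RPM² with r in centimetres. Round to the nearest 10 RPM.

r = 170 mm = 17.0 cm
Current RCF = 1.118 × 10⁻⁵ × 17 × (2250)² = 1.118 × 10⁻⁵ × 17 × 5,062,500 ≈ 962.2 × g
Target RCF = 962.2 + 888 = 1,850.2 × g
N² = 1,850.2 / (19.006 × 10⁻⁵) = 9,734,821
N ≈ √9,734,821 ≈ 3,120.1

3120 RPM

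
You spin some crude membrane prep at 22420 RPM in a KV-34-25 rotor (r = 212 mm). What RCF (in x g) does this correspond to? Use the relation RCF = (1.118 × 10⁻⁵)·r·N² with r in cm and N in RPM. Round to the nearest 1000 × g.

r = 212 mm = 21.2 cm
RCF = 1.118 × 10⁻⁵ × 21.2 × (22420)² = 1.118 × 10⁻⁵ × 21.2 × 502,656,400 ≈ 119,137.6 × g

≈ 119000 x g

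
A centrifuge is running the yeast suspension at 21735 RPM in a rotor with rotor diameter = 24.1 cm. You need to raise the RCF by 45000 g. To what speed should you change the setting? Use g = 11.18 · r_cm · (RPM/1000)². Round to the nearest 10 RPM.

r = 24.1 / 2 = 12.05 cm
Current RCF = 11.18 × 12.05 × (21.735)² = 11.18 × 12.05 × 472.410225 ≈ 63,642.6 × g
Target RCF = 63,642.6 + 45,000 = 108,642.6 × g
(N/1000)² = 108,642.6 / 134.719 = 806.4386
N = 1000 × √806.4386 ≈ 28,397.9

28400 RPM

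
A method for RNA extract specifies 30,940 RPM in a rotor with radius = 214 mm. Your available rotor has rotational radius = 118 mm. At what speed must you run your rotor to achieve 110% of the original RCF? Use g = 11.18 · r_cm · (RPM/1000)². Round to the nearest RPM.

43700 RPM

Original rotor: r = 214 mm = 21.4 cm
RCF = 11.18 × r × (N/1000)²
RCF_original = 11.18 × 21.4 × (30.94)² = 11.18 × 21.4 × 957.2836 ≈ 229,032 × g
Target RCF = 1.1 × 229,032 ≈ 251,935.2 × g
Your rotor: r = 118 mm = 11.8 cm
251,935.2 = 11.18 × 11.8 × (N/1000)²
(N/1000)² = 251,935.2 / 131.924 = 1909.7
N = 1000 × √1909.7 ≈ 43,700.1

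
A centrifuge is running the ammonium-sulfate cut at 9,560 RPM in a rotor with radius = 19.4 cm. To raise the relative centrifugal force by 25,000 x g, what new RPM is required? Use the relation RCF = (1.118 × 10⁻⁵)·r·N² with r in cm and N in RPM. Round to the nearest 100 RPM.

Current RCF = 1.118 × 10⁻⁵ × 19.4 × (9560)² = 1.118 × 10⁻⁵ × 19.4 × 91,393,600 ≈ 19,822.5 × g
Target RCF = 19,822.5 + 25,000 = 44,822.5 × g
N² = 44,822.5 / (21.6892 × 10⁻⁵) = 206,658,152
N ≈ √206,658,152 ≈ 14,375.6

≈ 14400 RPM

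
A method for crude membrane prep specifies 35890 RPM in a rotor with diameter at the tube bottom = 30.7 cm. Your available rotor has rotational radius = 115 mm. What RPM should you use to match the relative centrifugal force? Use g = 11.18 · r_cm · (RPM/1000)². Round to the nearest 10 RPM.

Original rotor: r = 30.7 / 2 = 15.35 cm
RCF_original = 11.18 × 15.35 × (35.89)² = 11.18 × 15.35 × 1,288.0921 ≈ 221,053.3 × g
Your rotor: r = 115 mm = 11.5 cm
221,053.3 = 11.18 × 11.5 × (N/1000)²
(N/1000)² = 221,053.3 / 128.57 = 1719.323
N = 1000 × √1719.323 ≈ 41,464.7

41460 RPM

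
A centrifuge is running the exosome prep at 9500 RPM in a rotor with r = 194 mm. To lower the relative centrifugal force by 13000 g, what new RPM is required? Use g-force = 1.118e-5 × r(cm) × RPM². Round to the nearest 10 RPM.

≈ 5510 RPM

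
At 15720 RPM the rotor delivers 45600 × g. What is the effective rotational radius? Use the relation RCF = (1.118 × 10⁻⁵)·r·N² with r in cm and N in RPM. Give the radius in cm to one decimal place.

16.5 cm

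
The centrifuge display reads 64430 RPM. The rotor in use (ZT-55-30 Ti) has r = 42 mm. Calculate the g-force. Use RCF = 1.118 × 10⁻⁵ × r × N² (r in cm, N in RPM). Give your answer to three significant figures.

RCF ≈ 195000 g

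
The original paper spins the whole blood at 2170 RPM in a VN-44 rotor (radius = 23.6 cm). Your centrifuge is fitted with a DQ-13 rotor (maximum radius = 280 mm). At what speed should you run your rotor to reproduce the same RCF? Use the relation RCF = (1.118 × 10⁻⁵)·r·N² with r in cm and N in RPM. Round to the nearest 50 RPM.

≈ 2000 RPM

RCF_original = 1.118 × 10⁻⁵ × 23.6 × (2170)² = 1.118 × 10⁻⁵ × 23.6 × 4,708,900 ≈ 1,242.4 × g
Your rotor: r = 280 mm = 28.0 cm
1,242.4 = 1.118 × 10⁻⁵ × 28 × N²
N² = 1,242.4 / (31.304 × 10⁻⁵) = 3,968,822
N ≈ √3,968,822 ≈ 1,992.2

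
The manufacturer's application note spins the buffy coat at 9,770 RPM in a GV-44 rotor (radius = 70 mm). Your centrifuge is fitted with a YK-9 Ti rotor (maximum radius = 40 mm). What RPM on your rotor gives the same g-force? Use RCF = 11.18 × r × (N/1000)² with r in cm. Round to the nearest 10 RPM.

≈ 12920 RPM

Original rotor: r = 70 mm = 7.0 cm
RCF_original = 11.18 × 7 × (9.77)² = 11.18 × 7 × 95.4529 ≈ 7,470.1 × g
Your rotor: r = 40 mm = 4.0 cm
7,470.1 = 11.18 × 4 × (N/1000)²
(N/1000)² = 7,470.1 / 44.72 = 167.0416
N = 1000 × √167.0416 ≈ 12,924.5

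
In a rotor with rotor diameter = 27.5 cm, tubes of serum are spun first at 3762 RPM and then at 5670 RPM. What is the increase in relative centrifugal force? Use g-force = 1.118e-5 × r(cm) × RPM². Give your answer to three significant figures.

2770 x g

r = 27.5 / 2 = 13.75 cm
RCF₁ = 1.118 × 10⁻⁵ × 13.75 × (3762)² = 1.118 × 10⁻⁵ × 13.75 × 14,152,644 ≈ 2,175.6 × g
RCF₂ = 1.118 × 10⁻⁵ × 13.75 × (5670)² = 1.118 × 10⁻⁵ × 13.75 × 32,148,900 ≈ 4,942.1 × g
Increase = 4,942.1 − 2,175.6 = 2,766.5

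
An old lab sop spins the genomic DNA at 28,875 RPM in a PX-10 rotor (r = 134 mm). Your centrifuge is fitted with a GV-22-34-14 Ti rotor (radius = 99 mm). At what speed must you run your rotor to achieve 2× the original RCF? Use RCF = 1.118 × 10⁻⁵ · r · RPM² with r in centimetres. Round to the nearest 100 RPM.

≈ 47500 RPM

Original rotor: r = 134 mm = 13.4 cm
RCF = 1.118 × 10⁻⁵ × r × N²
RCF_original = 1.118 × 10⁻⁵ × 13.4 × (28875)² = 1.118 × 10⁻⁵ × 13.4 × 833,765,625 ≈ 124,908.1 × g
Target RCF = 2 × 124,908.1 ≈ 249,816.2 × g
Your rotor: r = 99 mm = 9.9 cm
249,816.2 = 1.118 × 10⁻⁵ × 9.9 × N²
N² = 249,816.2 / (11.0682 × 10⁻⁵) = 2,257,062,576
N ≈ √2,257,062,576 ≈ 47,508.6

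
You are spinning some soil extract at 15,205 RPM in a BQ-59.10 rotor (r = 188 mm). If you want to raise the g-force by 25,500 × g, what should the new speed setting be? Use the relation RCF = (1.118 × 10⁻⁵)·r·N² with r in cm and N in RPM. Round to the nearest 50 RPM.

N₂ ≈ 18800 RPM

r = 188 mm = 18.8 cm
Current RCF = 1.118 × 10⁻⁵ × 18.8 × (15205)² = 1.118 × 10⁻⁵ × 18.8 × 231,192,025 ≈ 48,592.9 × g
Target RCF = 48,592.9 + 25,500 = 74,092.9 × g
N² = 74,092.9 / (21.0184 × 10⁻⁵) = 352,514,464
N ≈ √352,514,464 ≈ 18,775.4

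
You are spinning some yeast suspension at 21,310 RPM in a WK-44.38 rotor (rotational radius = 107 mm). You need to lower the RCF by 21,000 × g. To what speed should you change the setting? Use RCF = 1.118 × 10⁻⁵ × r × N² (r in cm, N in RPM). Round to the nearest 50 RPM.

N₂ ≈ 16700 RPM

r = 107 mm = 10.7 cm
Current RCF = 1.118 × 10⁻⁵ × 10.7 × (21310)² = 1.118 × 10⁻⁵ × 10.7 × 454,116,100 ≈ 54,324.1 × g
Target RCF = 54,324.1 − 21,000 = 33,324.1 × g
N² = 33,324.1 / (11.9626 × 10⁻⁵) = 278,569,040
N ≈ √278,569,040 ≈ 16,690.4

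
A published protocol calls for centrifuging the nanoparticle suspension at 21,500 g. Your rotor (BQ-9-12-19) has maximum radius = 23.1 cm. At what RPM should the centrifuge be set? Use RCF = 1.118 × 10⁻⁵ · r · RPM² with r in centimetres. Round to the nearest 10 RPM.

21,500 = 1.118 × 10⁻⁵ × 23.1 × N²
N² = 21,500 / (25.8258 × 10⁻⁵) = 83,250,083
N ≈ √83,250,083 ≈ 9,124.1

N ≈ 9120 RPM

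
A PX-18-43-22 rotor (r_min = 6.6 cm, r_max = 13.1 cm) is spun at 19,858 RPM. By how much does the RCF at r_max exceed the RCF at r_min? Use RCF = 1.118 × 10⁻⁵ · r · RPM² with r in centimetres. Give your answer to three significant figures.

RCF_max = 1.118 × 10⁻⁵ × 13.1 × (19858)² = 1.118 × 10⁻⁵ × 13.1 × 394,340,164 ≈ 57,754.3 × g
RCF_min = 1.118 × 10⁻⁵ × 6.6 × (19858)² = 1.118 × 10⁻⁵ × 6.6 × 394,340,164 ≈ 29,097.6 × g
ΔRCF = 57,754.3 − 29,097.6 = 28,656.7

≈ 28700 g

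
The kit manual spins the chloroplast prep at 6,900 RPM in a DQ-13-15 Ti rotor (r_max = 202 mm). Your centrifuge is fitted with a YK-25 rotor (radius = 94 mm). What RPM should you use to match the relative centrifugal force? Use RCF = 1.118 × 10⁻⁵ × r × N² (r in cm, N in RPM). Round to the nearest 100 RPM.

10100 RPM

Original rotor: r = 202 mm = 20.2 cm
RCF_original = 1.118 × 10⁻⁵ × 20.2 × (6900)² = 1.118 × 10⁻⁵ × 20.2 × 47,610,000 ≈ 10,752.1 × g
Your rotor: r = 94 mm = 9.4 cm
10,752.1 = 1.118 × 10⁻⁵ × 9.4 × N²
N² = 10,752.1 / (10.5092 × 10⁻⁵) = 102,311,308
N ≈ √102,311,308 ≈ 10,114.9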